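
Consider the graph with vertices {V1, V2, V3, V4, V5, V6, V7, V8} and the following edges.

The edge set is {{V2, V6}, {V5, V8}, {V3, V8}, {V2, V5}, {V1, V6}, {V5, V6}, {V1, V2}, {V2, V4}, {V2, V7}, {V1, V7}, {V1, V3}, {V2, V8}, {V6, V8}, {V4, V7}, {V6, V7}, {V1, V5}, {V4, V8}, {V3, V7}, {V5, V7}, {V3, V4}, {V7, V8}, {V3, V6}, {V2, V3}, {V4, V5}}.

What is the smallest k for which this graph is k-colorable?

V1, V2, V3, V6, V7 are pairwise adjacent (a clique of size 5), so at least 5 colors are needed.
5 colors suffice: color 1 → {V7}; color 2 → {V2}; color 3 → {V3, V5}; color 4 → {V4, V6}; color 5 → {V1, V8}. Each edge has distinct colors on its endpoints.

5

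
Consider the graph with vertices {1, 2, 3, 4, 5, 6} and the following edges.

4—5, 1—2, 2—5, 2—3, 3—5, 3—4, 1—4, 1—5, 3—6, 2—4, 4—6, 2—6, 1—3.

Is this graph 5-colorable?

Yes

The chromatic number is 5. 1, 2, 3, 4, 5 are pairwise adjacent (a clique of size 5), so at least 5 colors are needed.
5 colors suffice: 1=yellow, 2=blue, 3=green, 4=red, 5=purple, 6=yellow.
That is already a proper 5-coloring.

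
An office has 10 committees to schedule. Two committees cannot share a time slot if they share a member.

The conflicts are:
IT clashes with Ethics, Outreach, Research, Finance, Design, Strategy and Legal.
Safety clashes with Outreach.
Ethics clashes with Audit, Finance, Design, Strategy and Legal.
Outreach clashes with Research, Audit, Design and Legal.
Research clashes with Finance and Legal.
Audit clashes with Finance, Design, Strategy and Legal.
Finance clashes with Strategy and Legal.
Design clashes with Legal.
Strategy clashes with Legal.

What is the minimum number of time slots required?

Ethics, Audit, Finance, Strategy, Legal pairwise conflict, so at least 5 time slots are needed.
5 time slots suffice: time slot 1 → {Safety, Legal}; time slot 2 → {IT, Audit}; time slot 3 → {Outreach, Finance}; time slot 4 → {Ethics, Research}; time slot 5 → {Design, Strategy}. Every pair that conflicts lands in different time slots.

5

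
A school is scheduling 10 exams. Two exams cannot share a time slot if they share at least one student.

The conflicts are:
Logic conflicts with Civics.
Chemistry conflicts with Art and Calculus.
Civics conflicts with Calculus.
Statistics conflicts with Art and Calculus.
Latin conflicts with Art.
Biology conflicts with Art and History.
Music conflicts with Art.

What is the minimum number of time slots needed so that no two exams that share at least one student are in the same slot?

Biology and History conflict, so at least 2 time slots are needed.
2 time slots suffice: time slot 1 → {Logic, Art, Calculus, History}; time slot 2 → {Chemistry, Civics, Statistics, Latin, Biology, Music}. Each listed conflict is separated.

2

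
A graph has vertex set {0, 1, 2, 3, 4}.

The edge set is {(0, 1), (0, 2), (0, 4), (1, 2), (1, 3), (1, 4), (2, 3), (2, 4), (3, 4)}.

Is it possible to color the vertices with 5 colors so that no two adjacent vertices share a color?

The chromatic number is 4. 1, 2, 3, 4 form a clique, so at least 4 colors are needed.
A valid assignment using 4 colors: 0=d, 1=b, 2=c, 3=d, 4=a.
Since 5 ≥ 4, a proper 5-coloring certainly exists.

Yes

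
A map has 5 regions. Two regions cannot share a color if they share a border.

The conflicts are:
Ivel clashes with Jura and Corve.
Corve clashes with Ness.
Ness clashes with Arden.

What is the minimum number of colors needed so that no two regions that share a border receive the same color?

Ivel and Corve conflict, so at least 2 colors are needed.
One proper 2-coloring: Ivel=1, Jura=2, Corve=2, Ness=1, Arden=2. No two conflicting regions share a color.

2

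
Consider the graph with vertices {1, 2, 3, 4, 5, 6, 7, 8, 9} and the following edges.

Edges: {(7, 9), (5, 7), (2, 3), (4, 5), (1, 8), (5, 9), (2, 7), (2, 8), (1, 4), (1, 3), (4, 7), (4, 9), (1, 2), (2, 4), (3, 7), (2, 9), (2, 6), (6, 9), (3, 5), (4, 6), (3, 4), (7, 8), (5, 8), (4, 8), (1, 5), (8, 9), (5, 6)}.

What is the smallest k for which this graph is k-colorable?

5

2, 4, 7, 8, 9 form a clique, so at least 5 colors are needed.
5 colors suffice: color a → {4}; color b → {2, 5}; color c → {1, 6, 7}; color d → {3, 9}; color e → {8}. No two adjacent vertices share a color.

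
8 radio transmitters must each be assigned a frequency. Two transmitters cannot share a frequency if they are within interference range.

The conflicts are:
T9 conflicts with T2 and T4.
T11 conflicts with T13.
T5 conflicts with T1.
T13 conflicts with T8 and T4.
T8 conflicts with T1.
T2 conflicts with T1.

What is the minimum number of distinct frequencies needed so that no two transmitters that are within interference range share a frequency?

T8 and T1 conflict, so at least 2 frequencies are needed.
2 frequencies suffice: T9=1, T11=2, T5=2, T13=1, T8=2, T2=2, T4=2, T1=1. Each listed conflict is separated.

2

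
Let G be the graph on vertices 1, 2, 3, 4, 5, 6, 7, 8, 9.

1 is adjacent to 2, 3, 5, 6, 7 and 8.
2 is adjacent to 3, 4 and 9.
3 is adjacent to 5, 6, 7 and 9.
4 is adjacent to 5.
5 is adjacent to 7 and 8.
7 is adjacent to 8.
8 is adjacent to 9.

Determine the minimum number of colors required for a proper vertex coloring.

4

1, 3, 5, 7 form a clique, so at least 4 colors are needed.
4 colors suffice: 1=b, 2=c, 3=a, 4=a, 5=c, 6=c, 7=d, 8=a, 9=b. No two adjacent vertices share a color.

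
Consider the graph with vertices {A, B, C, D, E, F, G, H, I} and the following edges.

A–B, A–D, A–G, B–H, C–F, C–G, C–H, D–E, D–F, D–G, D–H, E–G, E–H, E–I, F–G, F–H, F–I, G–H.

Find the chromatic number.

D, F, G, H form a clique, so at least 4 colors are needed.
4 colors suffice: color 1 → {B, G, I}; color 2 → {A, H}; color 3 → {E, F}; color 4 → {C, D}. Every edge joins two different colors.

4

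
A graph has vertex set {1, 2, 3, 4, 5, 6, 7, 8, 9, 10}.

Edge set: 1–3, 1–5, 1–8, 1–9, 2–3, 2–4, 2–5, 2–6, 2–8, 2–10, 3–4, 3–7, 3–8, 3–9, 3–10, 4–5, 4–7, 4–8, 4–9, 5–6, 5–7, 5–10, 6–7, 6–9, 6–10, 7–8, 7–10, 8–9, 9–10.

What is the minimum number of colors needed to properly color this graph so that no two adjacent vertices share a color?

4

2, 3, 4, 8 are pairwise adjacent (a clique of size 4), so at least 4 colors are needed.
4 colors suffice: color a → {3, 5}; color b → {8, 10}; color c → {2, 7, 9}; color d → {1, 4, 6}. Each edge has distinct colors on its endpoints.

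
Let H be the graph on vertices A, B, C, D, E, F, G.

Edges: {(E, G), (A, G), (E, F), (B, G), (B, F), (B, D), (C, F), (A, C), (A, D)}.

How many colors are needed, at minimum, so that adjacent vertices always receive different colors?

The cycle F-C-A-G-E-F has odd length 5, so it cannot be 2-colored; at least 3 colors are needed.
3 colors suffice: A=1, B=3, C=2, D=2, E=3, F=1, G=2. Each edge has distinct colors on its endpoints.

3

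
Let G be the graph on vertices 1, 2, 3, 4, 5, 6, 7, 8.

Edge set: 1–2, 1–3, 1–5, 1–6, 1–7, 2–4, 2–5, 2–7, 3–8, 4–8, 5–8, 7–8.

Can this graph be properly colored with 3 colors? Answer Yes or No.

The chromatic number is 3. 1, 2, 5 form a triangle, so at least 3 colors are needed.
3 colors suffice: 1=red, 2=blue, 3=blue, 4=green, 5=green, 6=blue, 7=green, 8=red.
That is already a proper 3-coloring.

Yes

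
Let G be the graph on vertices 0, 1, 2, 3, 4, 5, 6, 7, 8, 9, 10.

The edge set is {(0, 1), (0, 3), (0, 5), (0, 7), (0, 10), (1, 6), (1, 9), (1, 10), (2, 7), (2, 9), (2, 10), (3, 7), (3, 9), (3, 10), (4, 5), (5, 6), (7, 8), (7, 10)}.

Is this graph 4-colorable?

Yes

The chromatic number is 4. 0, 3, 7, 10 form a clique, so at least 4 colors are needed.
4 colors suffice: color a → {1, 5, 7}; color b → {4, 6, 8, 9, 10}; color c → {0, 2}; color d → {3}.
That is already a proper 4-coloring.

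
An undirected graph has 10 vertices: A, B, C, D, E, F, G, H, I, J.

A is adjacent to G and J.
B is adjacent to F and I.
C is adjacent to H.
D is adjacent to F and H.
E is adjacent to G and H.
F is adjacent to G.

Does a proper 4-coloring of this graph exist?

The chromatic number is 3. The cycle H-D-F-G-E-H has odd length 5, so it cannot be 2-colored; at least 3 colors are needed.
3 colors suffice: A=blue, B=red, C=blue, D=green, E=blue, F=blue, G=red, H=red, I=blue, J=red.
Since 4 ≥ 3, a proper 4-coloring certainly exists.

Yes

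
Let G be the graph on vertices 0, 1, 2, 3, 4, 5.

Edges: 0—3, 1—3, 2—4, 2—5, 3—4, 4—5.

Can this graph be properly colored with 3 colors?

The chromatic number is 3. 2, 4, 5 are mutually adjacent, so at least 3 colors are needed.
3 colors suffice: color red → {3, 5}; color blue → {0, 1, 4}; color green → {2}.
That is already a proper 3-coloring.

Yes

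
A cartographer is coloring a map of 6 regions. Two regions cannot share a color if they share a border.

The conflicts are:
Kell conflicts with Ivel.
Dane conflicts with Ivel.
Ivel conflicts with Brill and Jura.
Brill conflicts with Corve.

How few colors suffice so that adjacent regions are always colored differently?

Kell and Ivel conflict, so at least 2 colors are needed.
2 colors suffice: Kell=2, Dane=2, Ivel=1, Brill=2, Jura=2, Corve=1. No two conflicting regions share a color.

2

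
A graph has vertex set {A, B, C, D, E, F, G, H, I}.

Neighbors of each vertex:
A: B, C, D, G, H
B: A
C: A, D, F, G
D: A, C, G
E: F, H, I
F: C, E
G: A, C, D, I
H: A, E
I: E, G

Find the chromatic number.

4

A, C, D, G are mutually adjacent (a clique of size 4), so at least 4 colors are needed.
A valid assignment using 4 colors: A=1, B=2, C=3, D=4, E=1, F=2, G=2, H=2, I=3. Each edge has distinct colors on its endpoints.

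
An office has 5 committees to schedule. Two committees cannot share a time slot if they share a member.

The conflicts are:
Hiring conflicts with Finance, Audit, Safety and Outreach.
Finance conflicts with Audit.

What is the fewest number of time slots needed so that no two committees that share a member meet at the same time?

3

Hiring, Finance, Audit all conflict with each other, so at least 3 time slots are needed.
A valid assignment using 3 time slots: Hiring=1, Finance=3, Audit=2, Safety=2, Outreach=2. Each listed conflict is separated.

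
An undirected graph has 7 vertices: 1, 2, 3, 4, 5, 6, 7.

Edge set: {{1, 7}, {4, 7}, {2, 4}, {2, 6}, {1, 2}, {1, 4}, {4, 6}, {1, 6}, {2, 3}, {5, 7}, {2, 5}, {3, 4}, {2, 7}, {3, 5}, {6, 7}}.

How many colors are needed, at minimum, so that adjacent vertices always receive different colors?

1, 2, 4, 6, 7 are mutually adjacent (a clique of size 5), so at least 5 colors are needed.
5 colors suffice: 1=e, 2=a, 3=c, 4=b, 5=b, 6=d, 7=c. Each edge has distinct colors on its endpoints.

5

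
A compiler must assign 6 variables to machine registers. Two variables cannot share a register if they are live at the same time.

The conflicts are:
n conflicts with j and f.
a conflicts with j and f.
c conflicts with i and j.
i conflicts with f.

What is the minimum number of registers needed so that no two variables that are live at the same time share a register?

3

The cycle c-i-f-n-j-c has odd length 5, so it cannot be 2-colored; at least 3 registers are needed.
3 registers suffice: register 1 → {j, f}; register 2 → {n, a, i}; register 3 → {c}. No two conflicting variables share a register.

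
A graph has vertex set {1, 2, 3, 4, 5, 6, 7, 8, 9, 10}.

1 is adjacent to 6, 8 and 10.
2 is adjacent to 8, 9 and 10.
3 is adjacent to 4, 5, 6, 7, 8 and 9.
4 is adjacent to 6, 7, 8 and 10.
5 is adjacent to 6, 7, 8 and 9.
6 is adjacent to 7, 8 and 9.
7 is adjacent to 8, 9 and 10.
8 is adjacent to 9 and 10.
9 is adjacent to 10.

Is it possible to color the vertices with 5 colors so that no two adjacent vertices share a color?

No

3, 5, 6, 7, 8, 9 are pairwise adjacent (a clique of size 6), so at least 6 colors are needed.
So 5 colors are not enough.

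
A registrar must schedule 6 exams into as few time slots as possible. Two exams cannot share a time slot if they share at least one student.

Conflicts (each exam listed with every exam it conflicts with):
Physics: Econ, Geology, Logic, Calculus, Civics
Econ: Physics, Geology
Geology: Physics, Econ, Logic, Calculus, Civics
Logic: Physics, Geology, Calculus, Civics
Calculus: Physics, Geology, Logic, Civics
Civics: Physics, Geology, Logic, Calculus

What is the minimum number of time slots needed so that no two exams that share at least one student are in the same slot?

5

Physics, Geology, Logic, Calculus, Civics are mutually in conflict, so at least 5 time slots are needed.
5 time slots suffice: Physics=2, Econ=3, Geology=1, Logic=4, Calculus=5, Civics=3. Each listed conflict is separated.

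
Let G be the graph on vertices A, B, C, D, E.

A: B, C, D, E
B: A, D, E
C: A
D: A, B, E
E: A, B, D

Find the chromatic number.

A, B, D, E are pairwise adjacent (a clique of size 4), so at least 4 colors are needed.
One proper 4-coloring: A=1, B=4, C=2, D=3, E=2. Each edge has distinct colors on its endpoints.

4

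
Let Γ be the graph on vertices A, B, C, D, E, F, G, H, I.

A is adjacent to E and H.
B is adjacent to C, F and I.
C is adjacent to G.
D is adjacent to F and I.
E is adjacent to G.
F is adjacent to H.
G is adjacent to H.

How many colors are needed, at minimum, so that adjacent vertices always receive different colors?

The cycle H-G-C-B-F-H has odd length 5, so it cannot be 2-colored; at least 3 colors are needed.
3 colors suffice: A=1, B=2, C=3, D=2, E=2, F=1, G=1, H=2, I=1. No two adjacent vertices share a color.

3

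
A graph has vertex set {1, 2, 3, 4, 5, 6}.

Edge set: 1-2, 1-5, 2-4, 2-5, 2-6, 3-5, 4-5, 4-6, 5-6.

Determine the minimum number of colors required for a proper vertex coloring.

2, 4, 5, 6 form a clique, so at least 4 colors are needed.
A valid assignment using 4 colors: 1=c, 2=b, 3=b, 4=d, 5=a, 6=c. No two adjacent vertices share a color.

4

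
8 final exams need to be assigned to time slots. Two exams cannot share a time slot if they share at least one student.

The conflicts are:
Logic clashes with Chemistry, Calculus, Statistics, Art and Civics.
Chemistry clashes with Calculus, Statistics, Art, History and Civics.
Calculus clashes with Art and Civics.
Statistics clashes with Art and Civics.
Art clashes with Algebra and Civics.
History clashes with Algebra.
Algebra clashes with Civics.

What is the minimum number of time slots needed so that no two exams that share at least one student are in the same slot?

5

Logic, Chemistry, Calculus, Art, Civics pairwise conflict, so at least 5 time slots are needed.
5 time slots suffice: time slot 1 → {Art, History}; time slot 2 → {Chemistry, Algebra}; time slot 3 → {Civics}; time slot 4 → {Logic}; time slot 5 → {Calculus, Statistics}. Each listed conflict is separated.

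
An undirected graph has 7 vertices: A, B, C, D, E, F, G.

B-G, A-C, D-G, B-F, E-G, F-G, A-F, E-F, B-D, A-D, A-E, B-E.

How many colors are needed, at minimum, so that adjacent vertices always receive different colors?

B, E, F, G are pairwise adjacent (a clique of size 4), so at least 4 colors are needed.
A valid assignment using 4 colors: A=1, B=2, C=2, D=3, E=3, F=4, G=1. Every edge joins two different colors.

4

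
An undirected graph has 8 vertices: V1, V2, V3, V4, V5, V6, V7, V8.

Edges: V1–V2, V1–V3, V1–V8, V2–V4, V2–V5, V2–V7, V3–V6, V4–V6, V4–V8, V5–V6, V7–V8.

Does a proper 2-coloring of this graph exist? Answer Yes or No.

No

The cycle V6-V4-V8-V1-V3-V6 has odd length 5, so it cannot be 2-colored; at least 3 colors are needed.
So 2 colors are not enough.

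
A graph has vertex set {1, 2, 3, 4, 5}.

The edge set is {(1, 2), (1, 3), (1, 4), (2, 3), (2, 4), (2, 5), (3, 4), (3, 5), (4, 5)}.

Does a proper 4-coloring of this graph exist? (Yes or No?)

Yes

The chromatic number is 4. 2, 3, 4, 5 are pairwise adjacent (a clique of size 4), so at least 4 colors are needed.
4 colors suffice: color a → {2}; color b → {4}; color c → {3}; color d → {1, 5}.
That is already a proper 4-coloring.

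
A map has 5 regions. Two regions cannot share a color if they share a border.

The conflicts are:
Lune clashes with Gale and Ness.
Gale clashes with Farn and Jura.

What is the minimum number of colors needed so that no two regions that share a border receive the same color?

2

Lune and Gale conflict, so at least 2 colors are needed.
A valid assignment using 2 colors: Lune=2, Gale=1, Farn=2, Ness=1, Jura=2. Every pair that conflicts lands in different colors.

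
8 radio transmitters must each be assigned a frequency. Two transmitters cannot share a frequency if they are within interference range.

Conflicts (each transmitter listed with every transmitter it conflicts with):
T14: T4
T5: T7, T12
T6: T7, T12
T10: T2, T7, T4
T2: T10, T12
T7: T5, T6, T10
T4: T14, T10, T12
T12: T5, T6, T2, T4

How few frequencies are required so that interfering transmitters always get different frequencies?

3

The cycle T10-T7-T6-T12-T2-T10 has odd length 5, so it cannot be 2-colored; at least 3 frequencies are needed.
3 frequencies suffice: frequency 1 → {T14, T10, T12}; frequency 2 → {T2, T7, T4}; frequency 3 → {T5, T6}. Each listed conflict is separated.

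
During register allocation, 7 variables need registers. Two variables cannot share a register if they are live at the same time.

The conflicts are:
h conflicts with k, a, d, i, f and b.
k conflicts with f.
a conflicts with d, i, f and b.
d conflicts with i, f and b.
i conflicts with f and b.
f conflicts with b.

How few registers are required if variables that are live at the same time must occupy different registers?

6

h, a, d, i, f, b are mutually in conflict, so at least 6 registers are needed.
6 registers suffice: register 1 → {h}; register 2 → {f}; register 3 → {k, a}; register 4 → {b}; register 5 → {d}; register 6 → {i}. Every pair that conflicts lands in different registers.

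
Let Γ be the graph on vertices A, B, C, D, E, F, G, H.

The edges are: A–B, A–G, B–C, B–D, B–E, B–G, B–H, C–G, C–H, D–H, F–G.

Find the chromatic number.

3

B, D, H are mutually adjacent, so at least 3 colors are needed.
3 colors suffice: color 1 → {B, F}; color 2 → {E, G, H}; color 3 → {A, C, D}. No two adjacent vertices share a color.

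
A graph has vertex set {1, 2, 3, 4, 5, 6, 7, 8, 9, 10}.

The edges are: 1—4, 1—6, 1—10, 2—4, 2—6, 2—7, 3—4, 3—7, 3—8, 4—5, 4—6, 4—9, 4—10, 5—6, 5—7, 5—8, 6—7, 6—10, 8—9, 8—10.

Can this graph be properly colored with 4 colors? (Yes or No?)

The chromatic number is 4. 1, 4, 6, 10 are pairwise adjacent (a clique of size 4), so at least 4 colors are needed.
4 colors suffice: 1=yellow, 2=green, 3=blue, 4=red, 5=green, 6=blue, 7=red, 8=red, 9=blue, 10=green.
That is already a proper 4-coloring.

Yes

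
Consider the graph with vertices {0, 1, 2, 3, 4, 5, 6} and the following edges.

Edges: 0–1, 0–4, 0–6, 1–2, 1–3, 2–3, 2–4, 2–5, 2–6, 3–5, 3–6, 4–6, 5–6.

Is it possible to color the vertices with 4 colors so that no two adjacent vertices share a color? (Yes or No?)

The chromatic number is 4. 2, 3, 5, 6 are pairwise adjacent (a clique of size 4), so at least 4 colors are needed.
4 colors suffice: 0=b, 1=a, 2=b, 3=c, 4=c, 5=d, 6=a.
That is already a proper 4-coloring.

Yes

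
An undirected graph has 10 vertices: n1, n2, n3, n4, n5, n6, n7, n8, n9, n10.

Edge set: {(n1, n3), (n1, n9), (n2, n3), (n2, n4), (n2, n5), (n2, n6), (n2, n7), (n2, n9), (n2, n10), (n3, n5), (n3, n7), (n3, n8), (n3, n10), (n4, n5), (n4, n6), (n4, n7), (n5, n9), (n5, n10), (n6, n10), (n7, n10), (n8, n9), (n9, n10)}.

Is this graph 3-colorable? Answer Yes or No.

No

n2, n3, n7, n10 form a clique, so at least 4 colors are needed.
So 3 colors are not enough.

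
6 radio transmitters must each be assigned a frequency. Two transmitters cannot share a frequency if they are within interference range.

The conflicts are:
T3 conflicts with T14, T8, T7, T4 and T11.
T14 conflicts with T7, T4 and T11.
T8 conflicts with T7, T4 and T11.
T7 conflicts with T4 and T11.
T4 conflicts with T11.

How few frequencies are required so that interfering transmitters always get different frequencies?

T3, T8, T7, T4, T11 are mutually in conflict, so at least 5 frequencies are needed.
5 frequencies suffice: T3=4, T14=5, T8=5, T7=2, T4=1, T11=3. Each listed conflict is separated.

5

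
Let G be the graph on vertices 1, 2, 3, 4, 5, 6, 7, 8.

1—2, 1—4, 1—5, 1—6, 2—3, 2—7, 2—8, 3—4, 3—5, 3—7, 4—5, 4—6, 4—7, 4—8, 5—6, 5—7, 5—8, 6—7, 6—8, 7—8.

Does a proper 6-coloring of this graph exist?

The chromatic number is 5. 4, 5, 6, 7, 8 are pairwise adjacent (a clique of size 5), so at least 5 colors are needed.
One proper 5-coloring: 1=blue, 2=red, 3=yellow, 4=green, 5=red, 6=purple, 7=blue, 8=yellow.
Since 6 ≥ 5, a proper 6-coloring certainly exists.

Yes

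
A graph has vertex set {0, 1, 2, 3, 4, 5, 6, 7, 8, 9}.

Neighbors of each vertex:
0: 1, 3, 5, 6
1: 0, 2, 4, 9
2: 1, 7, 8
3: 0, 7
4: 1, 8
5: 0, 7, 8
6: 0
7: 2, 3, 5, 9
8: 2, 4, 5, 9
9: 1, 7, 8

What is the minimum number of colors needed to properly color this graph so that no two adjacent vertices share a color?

The cycle 1-9-8-5-0-1 has odd length 5, so it cannot be 2-colored; at least 3 colors are needed.
3 colors suffice: color red → {0, 7, 8}; color blue → {1, 3, 5, 6}; color green → {2, 4, 9}. No two adjacent vertices share a color.

3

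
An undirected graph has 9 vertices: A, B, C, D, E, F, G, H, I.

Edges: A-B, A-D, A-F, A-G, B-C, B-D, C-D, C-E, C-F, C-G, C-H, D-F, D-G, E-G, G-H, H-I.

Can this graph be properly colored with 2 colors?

C, G, H form a triangle, so at least 3 colors are needed.
So 2 colors are not enough.

No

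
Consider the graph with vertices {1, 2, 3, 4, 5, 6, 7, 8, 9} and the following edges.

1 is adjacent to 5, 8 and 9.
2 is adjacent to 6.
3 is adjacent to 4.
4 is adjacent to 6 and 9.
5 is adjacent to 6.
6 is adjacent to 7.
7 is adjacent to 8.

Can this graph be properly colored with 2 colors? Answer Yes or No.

No

The cycle 1-9-4-6-5-1 has odd length 5, so it cannot be 2-colored; at least 3 colors are needed.
So 2 colors are not enough.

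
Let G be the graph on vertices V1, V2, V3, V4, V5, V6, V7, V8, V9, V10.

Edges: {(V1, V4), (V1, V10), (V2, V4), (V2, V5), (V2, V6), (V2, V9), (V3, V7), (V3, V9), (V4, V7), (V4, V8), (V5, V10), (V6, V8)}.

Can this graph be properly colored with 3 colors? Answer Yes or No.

The chromatic number is 3. The cycle V2-V9-V3-V7-V4-V2 has odd length 5, so it cannot be 2-colored; at least 3 colors are needed.
A valid assignment using 3 colors: V1=1, V2=1, V3=1, V4=2, V5=2, V6=2, V7=3, V8=1, V9=2, V10=3.
That is already a proper 3-coloring.

Yes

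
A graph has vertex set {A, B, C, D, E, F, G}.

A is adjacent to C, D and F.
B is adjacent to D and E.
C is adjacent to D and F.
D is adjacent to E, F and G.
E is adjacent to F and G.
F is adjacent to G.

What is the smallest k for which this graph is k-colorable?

4

A, C, D, F form a clique, so at least 4 colors are needed.
One proper 4-coloring: A=3, B=2, C=4, D=1, E=3, F=2, G=4. No two adjacent vertices share a color.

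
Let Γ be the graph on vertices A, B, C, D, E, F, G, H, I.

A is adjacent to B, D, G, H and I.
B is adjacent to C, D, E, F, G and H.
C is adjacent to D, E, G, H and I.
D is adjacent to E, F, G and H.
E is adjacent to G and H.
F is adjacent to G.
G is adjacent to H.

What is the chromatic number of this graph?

6

B, C, D, E, G, H are pairwise adjacent (a clique of size 6), so at least 6 colors are needed.
6 colors suffice: color 1 → {G, I}; color 2 → {D}; color 3 → {B}; color 4 → {A, C, F}; color 5 → {H}; color 6 → {E}. Each edge has distinct colors on its endpoints.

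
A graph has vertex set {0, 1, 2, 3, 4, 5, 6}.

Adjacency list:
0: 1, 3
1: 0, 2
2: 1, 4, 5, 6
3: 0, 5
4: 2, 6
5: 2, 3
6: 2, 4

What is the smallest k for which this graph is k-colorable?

3

2, 4, 6 form a triangle, so at least 3 colors are needed.
A valid assignment using 3 colors: 0=b, 1=c, 2=a, 3=a, 4=b, 5=b, 6=c. No two adjacent vertices share a color.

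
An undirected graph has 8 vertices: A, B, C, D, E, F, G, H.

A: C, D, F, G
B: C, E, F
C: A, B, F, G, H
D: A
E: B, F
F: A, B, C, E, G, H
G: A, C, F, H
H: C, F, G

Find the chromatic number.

A, C, F, G form a clique, so at least 4 colors are needed.
A valid assignment using 4 colors: A=4, B=3, C=2, D=1, E=2, F=1, G=3, H=4. Every edge joins two different colors.

4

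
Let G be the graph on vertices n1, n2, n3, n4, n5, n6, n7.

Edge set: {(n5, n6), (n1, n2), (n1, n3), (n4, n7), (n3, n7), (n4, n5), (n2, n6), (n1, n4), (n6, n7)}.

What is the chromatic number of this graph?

3

The cycle n1-n4-n7-n6-n2-n1 has odd length 5, so it cannot be 2-colored; at least 3 colors are needed.
One proper 3-coloring: n1=1, n2=3, n3=2, n4=2, n5=1, n6=2, n7=1. Every edge joins two different colors.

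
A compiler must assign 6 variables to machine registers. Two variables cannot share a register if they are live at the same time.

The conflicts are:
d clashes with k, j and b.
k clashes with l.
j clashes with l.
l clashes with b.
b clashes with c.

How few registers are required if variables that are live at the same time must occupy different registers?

d and j conflict, so at least 2 registers are needed.
2 registers suffice: d=1, k=2, j=2, l=1, b=2, c=1. Every pair that conflicts lands in different registers.

2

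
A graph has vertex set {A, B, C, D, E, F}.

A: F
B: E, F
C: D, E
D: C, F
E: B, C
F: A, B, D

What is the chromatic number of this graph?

3

The cycle D-F-B-E-C-D has odd length 5, so it cannot be 2-colored; at least 3 colors are needed.
3 colors suffice: color 1 → {C, F}; color 2 → {A, B, D}; color 3 → {E}. Each edge has distinct colors on its endpoints.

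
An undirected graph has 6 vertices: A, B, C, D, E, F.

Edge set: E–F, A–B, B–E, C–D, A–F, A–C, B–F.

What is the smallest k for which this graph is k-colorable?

A, B, F are mutually adjacent, so at least 3 colors are needed.
3 colors suffice: color 1 → {A, D, E}; color 2 → {C, F}; color 3 → {B}. Each edge has distinct colors on its endpoints.

3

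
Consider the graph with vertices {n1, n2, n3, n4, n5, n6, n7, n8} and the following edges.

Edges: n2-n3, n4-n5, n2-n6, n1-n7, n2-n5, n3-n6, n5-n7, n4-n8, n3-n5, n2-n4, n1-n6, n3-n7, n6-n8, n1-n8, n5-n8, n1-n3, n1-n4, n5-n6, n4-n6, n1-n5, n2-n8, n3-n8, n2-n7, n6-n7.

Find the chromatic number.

5

n1, n3, n5, n6, n8 are pairwise adjacent (a clique of size 5), so at least 5 colors are needed.
5 colors suffice: color 1 → {n6}; color 2 → {n5}; color 3 → {n3, n4}; color 4 → {n7, n8}; color 5 → {n1, n2}. Every edge joins two different colors.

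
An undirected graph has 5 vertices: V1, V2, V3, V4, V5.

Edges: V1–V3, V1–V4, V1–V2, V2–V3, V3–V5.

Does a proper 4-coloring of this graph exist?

The chromatic number is 3. V1, V2, V3 are mutually adjacent, so at least 3 colors are needed.
A valid assignment using 3 colors: V1=2, V2=3, V3=1, V4=1, V5=2.
Since 4 ≥ 3, a proper 4-coloring certainly exists.

Yes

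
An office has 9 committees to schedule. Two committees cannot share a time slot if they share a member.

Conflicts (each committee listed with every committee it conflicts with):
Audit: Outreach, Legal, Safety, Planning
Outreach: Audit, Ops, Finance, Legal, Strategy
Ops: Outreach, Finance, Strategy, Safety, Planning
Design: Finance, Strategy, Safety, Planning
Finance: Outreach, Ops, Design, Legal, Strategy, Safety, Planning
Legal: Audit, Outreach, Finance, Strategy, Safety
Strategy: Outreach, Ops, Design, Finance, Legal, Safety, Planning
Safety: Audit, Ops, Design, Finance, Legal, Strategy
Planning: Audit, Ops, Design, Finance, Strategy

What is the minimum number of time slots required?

Design, Finance, Strategy, Planning pairwise conflict, so at least 4 time slots are needed.
A valid assignment using 4 time slots: Audit=1, Outreach=3, Ops=4, Design=4, Finance=1, Legal=4, Strategy=2, Safety=3, Planning=3. Every pair that conflicts lands in different time slots.

4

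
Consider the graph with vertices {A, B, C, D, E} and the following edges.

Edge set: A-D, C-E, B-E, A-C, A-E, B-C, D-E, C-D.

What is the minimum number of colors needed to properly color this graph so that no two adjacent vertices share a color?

4

A, C, D, E form a clique, so at least 4 colors are needed.
4 colors suffice: color 1 → {E}; color 2 → {C}; color 3 → {A, B}; color 4 → {D}. Each edge has distinct colors on its endpoints.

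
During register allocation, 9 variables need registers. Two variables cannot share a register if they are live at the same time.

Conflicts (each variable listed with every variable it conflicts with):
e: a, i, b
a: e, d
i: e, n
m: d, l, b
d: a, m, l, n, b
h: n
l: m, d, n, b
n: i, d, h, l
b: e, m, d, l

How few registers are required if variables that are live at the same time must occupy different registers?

4

m, d, l, b pairwise conflict, so at least 4 registers are needed.
4 registers suffice: register 1 → {e, d, h}; register 2 → {a, n, b}; register 3 → {i, l}; register 4 → {m}. Every pair that conflicts lands in different registers.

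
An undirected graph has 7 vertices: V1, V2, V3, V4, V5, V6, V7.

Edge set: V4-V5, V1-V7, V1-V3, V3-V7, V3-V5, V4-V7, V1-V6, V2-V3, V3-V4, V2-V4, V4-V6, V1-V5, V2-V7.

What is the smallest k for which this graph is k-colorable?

4

V2, V3, V4, V7 are mutually adjacent (a clique of size 4), so at least 4 colors are needed.
4 colors suffice: color 1 → {V3, V6}; color 2 → {V1, V4}; color 3 → {V5, V7}; color 4 → {V2}. No two adjacent vertices share a color.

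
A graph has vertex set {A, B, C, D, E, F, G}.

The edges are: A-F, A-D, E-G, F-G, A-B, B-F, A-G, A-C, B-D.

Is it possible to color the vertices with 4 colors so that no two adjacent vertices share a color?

Yes

The chromatic number is 3. A, F, G are mutually adjacent, so at least 3 colors are needed.
A valid assignment using 3 colors: A=1, B=3, C=2, D=2, E=1, F=2, G=3.
Since 4 ≥ 3, a proper 4-coloring certainly exists.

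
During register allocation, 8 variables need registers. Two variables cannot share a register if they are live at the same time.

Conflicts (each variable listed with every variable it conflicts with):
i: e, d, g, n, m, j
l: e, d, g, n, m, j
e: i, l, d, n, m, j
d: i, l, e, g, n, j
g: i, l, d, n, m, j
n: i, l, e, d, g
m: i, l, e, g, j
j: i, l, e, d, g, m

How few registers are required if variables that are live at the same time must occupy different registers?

4

i, d, g, j are mutually in conflict, so at least 4 registers are needed.
4 registers suffice: register 1 → {e, g}; register 2 → {n, j}; register 3 → {d, m}; register 4 → {i, l}. Each listed conflict is separated.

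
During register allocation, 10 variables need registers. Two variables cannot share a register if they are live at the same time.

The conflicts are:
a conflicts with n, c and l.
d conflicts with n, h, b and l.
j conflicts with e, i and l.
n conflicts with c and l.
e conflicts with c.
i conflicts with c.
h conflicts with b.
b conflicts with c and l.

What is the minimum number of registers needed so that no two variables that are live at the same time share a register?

3

d, h, b are mutually in conflict, so at least 3 registers are needed.
3 registers suffice: a=2, d=2, j=2, n=3, e=3, i=3, h=1, b=3, c=1, l=1. No two conflicting variables share a register.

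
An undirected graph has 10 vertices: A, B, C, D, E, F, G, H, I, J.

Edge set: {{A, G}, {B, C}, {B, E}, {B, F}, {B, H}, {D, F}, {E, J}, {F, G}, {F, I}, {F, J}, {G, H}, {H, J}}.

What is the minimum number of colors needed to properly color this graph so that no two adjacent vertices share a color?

F and G are adjacent, so at least 2 colors are needed.
2 colors suffice: color 1 → {A, C, E, F, H}; color 2 → {B, D, G, I, J}. Every edge joins two different colors.

2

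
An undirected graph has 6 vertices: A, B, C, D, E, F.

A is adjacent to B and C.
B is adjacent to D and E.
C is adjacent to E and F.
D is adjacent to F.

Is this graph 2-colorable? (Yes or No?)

The cycle C-E-B-D-F-C has odd length 5, so it cannot be 2-colored; at least 3 colors are needed.
So 2 colors are not enough.

No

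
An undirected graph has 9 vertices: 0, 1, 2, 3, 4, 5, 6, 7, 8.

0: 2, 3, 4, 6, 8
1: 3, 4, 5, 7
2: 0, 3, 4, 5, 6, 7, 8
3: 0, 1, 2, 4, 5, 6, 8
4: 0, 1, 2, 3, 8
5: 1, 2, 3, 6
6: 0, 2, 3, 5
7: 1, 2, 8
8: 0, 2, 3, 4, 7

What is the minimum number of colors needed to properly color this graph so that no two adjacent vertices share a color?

5

0, 2, 3, 4, 8 are mutually adjacent (a clique of size 5), so at least 5 colors are needed.
5 colors suffice: 0=d, 1=a, 2=a, 3=b, 4=c, 5=d, 6=c, 7=b, 8=e. Every edge joins two different colors.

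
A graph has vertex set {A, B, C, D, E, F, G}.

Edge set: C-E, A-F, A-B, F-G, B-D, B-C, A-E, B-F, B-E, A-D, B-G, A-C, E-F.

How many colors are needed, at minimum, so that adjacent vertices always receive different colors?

4

A, B, C, E are mutually adjacent (a clique of size 4), so at least 4 colors are needed.
A valid assignment using 4 colors: A=2, B=1, C=4, D=3, E=3, F=4, G=2. Each edge has distinct colors on its endpoints.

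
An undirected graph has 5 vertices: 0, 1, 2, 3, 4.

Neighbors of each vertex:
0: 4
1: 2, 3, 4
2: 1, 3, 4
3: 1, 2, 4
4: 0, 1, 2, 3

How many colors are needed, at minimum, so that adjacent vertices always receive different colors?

1, 2, 3, 4 form a clique, so at least 4 colors are needed.
4 colors suffice: color red → {4}; color blue → {0, 1}; color green → {3}; color yellow → {2}. Every edge joins two different colors.

4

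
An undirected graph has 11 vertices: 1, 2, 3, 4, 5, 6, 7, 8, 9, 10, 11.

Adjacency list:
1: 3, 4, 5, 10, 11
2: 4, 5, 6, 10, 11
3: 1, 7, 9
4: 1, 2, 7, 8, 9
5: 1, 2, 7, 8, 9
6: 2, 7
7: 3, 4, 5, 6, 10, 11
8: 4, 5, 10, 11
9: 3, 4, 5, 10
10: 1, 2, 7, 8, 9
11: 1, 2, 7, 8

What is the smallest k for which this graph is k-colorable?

2

1 and 4 are adjacent, so at least 2 colors are needed.
A valid assignment using 2 colors: 1=red, 2=red, 3=blue, 4=blue, 5=blue, 6=blue, 7=red, 8=red, 9=red, 10=blue, 11=blue. Each edge has distinct colors on its endpoints.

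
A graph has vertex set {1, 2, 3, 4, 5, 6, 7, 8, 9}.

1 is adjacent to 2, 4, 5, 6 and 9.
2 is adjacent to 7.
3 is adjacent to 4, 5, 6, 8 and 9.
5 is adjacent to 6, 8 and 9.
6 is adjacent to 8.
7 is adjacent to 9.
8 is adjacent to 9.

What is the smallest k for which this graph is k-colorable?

3, 5, 8, 9 form a clique, so at least 4 colors are needed.
4 colors suffice: color a → {2, 4, 6, 9}; color b → {1, 3, 7}; color c → {5}; color d → {8}. Each edge has distinct colors on its endpoints.

4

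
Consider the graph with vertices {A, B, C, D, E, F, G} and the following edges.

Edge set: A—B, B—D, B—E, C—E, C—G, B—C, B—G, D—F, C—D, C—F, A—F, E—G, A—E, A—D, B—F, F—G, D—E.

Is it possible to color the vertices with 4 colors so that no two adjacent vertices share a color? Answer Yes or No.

The chromatic number is 4. A, B, D, F are pairwise adjacent (a clique of size 4), so at least 4 colors are needed.
4 colors suffice: color red → {B}; color blue → {E, F}; color green → {D, G}; color yellow → {A, C}.
That is already a proper 4-coloring.

Yes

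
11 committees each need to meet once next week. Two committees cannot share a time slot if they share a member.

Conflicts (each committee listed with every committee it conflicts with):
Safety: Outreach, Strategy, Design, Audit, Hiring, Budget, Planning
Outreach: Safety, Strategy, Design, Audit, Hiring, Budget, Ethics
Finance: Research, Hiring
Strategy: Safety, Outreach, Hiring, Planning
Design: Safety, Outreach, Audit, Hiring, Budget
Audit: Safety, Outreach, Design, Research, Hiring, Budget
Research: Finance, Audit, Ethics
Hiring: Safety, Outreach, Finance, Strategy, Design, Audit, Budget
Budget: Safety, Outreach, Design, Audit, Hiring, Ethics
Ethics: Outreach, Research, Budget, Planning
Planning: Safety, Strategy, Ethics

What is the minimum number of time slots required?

Safety, Outreach, Design, Audit, Hiring, Budget pairwise conflict, so at least 6 time slots are needed.
A valid assignment using 6 time slots: Safety=1, Outreach=2, Finance=1, Strategy=4, Design=6, Audit=4, Research=2, Hiring=3, Budget=5, Ethics=1, Planning=2. No two conflicting committees share a time slot.

6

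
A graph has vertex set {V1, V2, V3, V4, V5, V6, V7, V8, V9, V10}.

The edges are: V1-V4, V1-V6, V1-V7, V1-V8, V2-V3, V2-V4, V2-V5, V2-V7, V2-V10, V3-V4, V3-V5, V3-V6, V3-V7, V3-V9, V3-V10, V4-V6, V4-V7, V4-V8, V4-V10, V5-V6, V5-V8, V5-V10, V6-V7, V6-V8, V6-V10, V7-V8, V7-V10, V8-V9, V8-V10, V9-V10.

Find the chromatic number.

V1, V4, V6, V7, V8 form a clique, so at least 5 colors are needed.
5 colors suffice: color red → {V1, V10}; color blue → {V3, V8}; color green → {V4, V5, V9}; color yellow → {V2, V6}; color purple → {V7}. Every edge joins two different colors.

5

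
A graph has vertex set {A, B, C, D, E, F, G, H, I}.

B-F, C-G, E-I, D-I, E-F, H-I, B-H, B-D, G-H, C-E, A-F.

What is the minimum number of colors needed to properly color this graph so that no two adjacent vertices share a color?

3

The cycle E-I-H-G-C-E has odd length 5, so it cannot be 2-colored; at least 3 colors are needed.
3 colors suffice: color 1 → {A, D, E, H}; color 2 → {B, G, I}; color 3 → {C, F}. Every edge joins two different colors.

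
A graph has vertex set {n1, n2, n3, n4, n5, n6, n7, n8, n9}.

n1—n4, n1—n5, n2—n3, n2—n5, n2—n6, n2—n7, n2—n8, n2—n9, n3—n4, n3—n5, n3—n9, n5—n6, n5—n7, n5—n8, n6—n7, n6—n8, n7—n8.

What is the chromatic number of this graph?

n2, n5, n6, n7, n8 are mutually adjacent (a clique of size 5), so at least 5 colors are needed.
One proper 5-coloring: n1=2, n2=2, n3=3, n4=1, n5=1, n6=3, n7=5, n8=4, n9=1. No two adjacent vertices share a color.

5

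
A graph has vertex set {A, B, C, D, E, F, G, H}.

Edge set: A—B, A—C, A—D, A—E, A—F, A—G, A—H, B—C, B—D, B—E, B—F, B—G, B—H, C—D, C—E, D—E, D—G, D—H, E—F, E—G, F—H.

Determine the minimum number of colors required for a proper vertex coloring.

5

A, B, C, D, E form a clique, so at least 5 colors are needed.
One proper 5-coloring: A=2, B=1, C=5, D=3, E=4, F=3, G=5, H=4. Each edge has distinct colors on its endpoints.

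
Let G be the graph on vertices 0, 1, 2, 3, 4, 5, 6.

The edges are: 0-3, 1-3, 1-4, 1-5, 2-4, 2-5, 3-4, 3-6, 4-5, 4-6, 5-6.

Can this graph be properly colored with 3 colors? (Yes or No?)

Yes

The chromatic number is 3. 2, 4, 5 are mutually adjacent, so at least 3 colors are needed.
One proper 3-coloring: 0=red, 1=green, 2=green, 3=blue, 4=red, 5=blue, 6=green.
That is already a proper 3-coloring.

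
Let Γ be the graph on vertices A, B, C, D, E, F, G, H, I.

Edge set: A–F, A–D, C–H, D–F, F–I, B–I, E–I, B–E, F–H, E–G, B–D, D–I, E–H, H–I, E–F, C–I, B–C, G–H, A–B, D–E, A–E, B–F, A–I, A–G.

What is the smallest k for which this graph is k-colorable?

6

A, B, D, E, F, I form a clique, so at least 6 colors are needed.
6 colors suffice: color 1 → {C, E}; color 2 → {G, I}; color 3 → {F}; color 4 → {A, H}; color 5 → {B}; color 6 → {D}. No two adjacent vertices share a color.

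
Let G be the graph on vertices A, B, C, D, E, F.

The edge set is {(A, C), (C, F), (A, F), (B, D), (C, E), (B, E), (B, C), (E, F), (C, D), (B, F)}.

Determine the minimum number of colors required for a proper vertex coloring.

B, C, E, F are mutually adjacent (a clique of size 4), so at least 4 colors are needed.
4 colors suffice: A=blue, B=blue, C=red, D=green, E=yellow, F=green. No two adjacent vertices share a color.

4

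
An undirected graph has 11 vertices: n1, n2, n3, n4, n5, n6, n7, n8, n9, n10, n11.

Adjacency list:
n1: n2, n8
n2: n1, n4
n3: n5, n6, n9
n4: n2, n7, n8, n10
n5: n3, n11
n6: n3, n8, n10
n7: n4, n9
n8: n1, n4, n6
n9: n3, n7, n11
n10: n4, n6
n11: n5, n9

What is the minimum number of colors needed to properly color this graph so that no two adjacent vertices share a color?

n5 and n11 are adjacent, so at least 2 colors are needed.
A valid assignment using 2 colors: n1=1, n2=2, n3=2, n4=1, n5=1, n6=1, n7=2, n8=2, n9=1, n10=2, n11=2. No two adjacent vertices share a color.

2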